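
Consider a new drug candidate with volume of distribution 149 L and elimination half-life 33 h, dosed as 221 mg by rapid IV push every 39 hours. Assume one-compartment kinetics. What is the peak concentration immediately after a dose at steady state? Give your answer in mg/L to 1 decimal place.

Over one 39-h interval, 39/33 ≈ 1.1818 half-lives elapse, leaving f ≈ 0.4408 of each dose.
Accumulation ratio R = 1/(1 − f) ≈ 1/0.5592 ≈ 1.7883.
Single-dose peak C₀ = D/Vd = 221/149 ≈ 1.483 mg/L.
Steady-state peak Cmax,ss = C₀·R ≈ 1.483 × 1.7883 ≈ 2.652 mg/L.

2.7 mg/L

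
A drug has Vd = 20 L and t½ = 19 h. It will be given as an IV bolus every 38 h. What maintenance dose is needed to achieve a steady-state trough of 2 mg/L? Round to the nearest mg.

τ/t½ = 38/19 ≈ 2, so f = (1/2)^(38/19) ≈ 0.250000.
Cmin,ss = (D/Vd)·f/(1−f), so D = Cmin,ss·Vd·(1−f)/f.
D = 2 × 20 × (1−f)/f ≈ 2 × 20 × 3.00000 ≈ 120.00 mg.

120 mg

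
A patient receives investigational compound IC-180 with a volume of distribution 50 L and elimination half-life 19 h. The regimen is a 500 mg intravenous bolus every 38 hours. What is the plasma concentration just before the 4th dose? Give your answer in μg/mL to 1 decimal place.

3.3 μg/mL

f = (1/2)^(τ/t½) = (1/2)^(38/19) ≈ 0.2500.
C₀ = D/Vd = 500/50 ≈ 10.000 μg/mL.
Before the 4th dose, 3 doses have been given. Superposition: Cmin = C₀·(f + f² + … + f^3).
≈ 10.000 × (0.2500 + 0.0625 + 0.0156) ≈ 10.000 × 0.3281 ≈ 3.281 μg/mL.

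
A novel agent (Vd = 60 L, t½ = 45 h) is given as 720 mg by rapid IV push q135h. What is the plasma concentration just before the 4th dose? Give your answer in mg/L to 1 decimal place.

f = (1/2)^(τ/t½) = (1/2)^(135/45) ≈ 0.1250.
C₀ = D/Vd = 720/60 ≈ 12.000 mg/L.
Before the 4th dose, 3 doses have been given. Superposition: Cmin = C₀·(f + f² + … + f^3).
≈ 12.000 × (0.1250 + 0.0156 + 0.0020) ≈ 12.000 × 0.1426 ≈ 1.711 mg/L.

1.7 mg/L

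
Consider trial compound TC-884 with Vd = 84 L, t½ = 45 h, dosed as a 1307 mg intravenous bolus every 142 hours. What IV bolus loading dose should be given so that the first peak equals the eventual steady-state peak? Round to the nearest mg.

f = (1/2)^(142/45) ≈ 0.112223; accumulation ratio R = 1/(1−f) ≈ 1.12641.
Loading dose to hit Cmax,ss on first dose: D_load = D_maint·R ≈ 1307 × 1.12641 ≈ 1472.22 mg.

1472 mg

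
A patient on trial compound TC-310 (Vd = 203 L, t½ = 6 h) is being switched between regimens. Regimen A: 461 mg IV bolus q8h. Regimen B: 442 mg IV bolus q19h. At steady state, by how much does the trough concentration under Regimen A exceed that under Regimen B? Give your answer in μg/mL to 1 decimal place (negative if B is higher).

Regimen A: f = (1/2)^(8/6) ≈ 0.3969; Cmin,ss = (461/203)·f/(1−f) ≈ 1.495 μg/mL.
Regimen B: f = (1/2)^(19/6) ≈ 0.1114; Cmin,ss = (442/203)·f/(1−f) ≈ 0.273 μg/mL.
Difference ≈ 1.495 − 0.273 ≈ 1.222 μg/mL.

1.2 μg/mL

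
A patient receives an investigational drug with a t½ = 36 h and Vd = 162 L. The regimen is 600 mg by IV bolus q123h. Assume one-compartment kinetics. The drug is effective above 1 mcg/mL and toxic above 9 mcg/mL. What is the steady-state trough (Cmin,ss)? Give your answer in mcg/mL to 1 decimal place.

τ/t½ = 123/36 ≈ 3.4167, so fraction remaining f = (1/2)^(123/36) ≈ 0.0936.
Each bolus raises the concentration by D/Vd = 600/162 ≈ 3.704 mcg/mL.
Steady-state trough Cmin,ss = C₀·f/(1−f) ≈ 3.704 × 0.0936/0.9064 ≈ 0.382 mcg/mL.
Trough 0.4 mcg/mL vs MEC 1 mcg/mL: subtherapeutic.

0.4 mcg/mL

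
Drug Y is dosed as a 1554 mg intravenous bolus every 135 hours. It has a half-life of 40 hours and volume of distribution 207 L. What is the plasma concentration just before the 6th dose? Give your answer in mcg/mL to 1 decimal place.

0.8 mcg/mL

f = (1/2)^(τ/t½) = (1/2)^(135/40) ≈ 0.0964.
C₀ = D/Vd = 1554/207 ≈ 7.507 mcg/mL.
Before the 6th dose, 5 doses have been given. Superposition: Cmin = C₀·(f + f² + … + f^5).
≈ 7.507 × (0.0964 + 0.0093 + 0.0009 + 0.0001 + 0.0000) ≈ 7.507 × 0.1067 ≈ 0.801 mcg/mL.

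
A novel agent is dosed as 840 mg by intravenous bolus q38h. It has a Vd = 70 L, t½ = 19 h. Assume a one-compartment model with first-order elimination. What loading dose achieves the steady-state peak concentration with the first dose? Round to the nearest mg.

f = (1/2)^(38/19) ≈ 0.250000; accumulation ratio R = 1/(1−f) ≈ 1.33333.
Loading dose to hit Cmax,ss on first dose: D_load = D_maint·R ≈ 840 × 1.33333 ≈ 1120.00 mg.

1120 mg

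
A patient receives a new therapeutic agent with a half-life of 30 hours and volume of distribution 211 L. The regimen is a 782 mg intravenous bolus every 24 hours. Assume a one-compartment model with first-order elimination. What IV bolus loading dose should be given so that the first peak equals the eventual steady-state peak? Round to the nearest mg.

f = (1/2)^(24/30) ≈ 0.574349; accumulation ratio R = 1/(1−f) ≈ 2.34934.
Loading dose to hit Cmax,ss on first dose: D_load = D_maint·R ≈ 782 × 2.34934 ≈ 1837.18 mg.

1837 mg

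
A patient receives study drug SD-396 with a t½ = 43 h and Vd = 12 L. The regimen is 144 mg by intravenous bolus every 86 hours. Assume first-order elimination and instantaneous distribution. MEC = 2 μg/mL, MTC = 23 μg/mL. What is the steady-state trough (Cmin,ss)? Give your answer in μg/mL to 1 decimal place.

τ = 86 h = 2 half-lives, so f = (1/2)^2 = 0.25.
Accumulation ratio R = 1/(1 − f) = 1/0.75 = 4/3.
Single-dose peak C₀ = D/Vd = 144/12 = 12 μg/mL.
Steady-state peak Cmax,ss = C₀·R = 12 × 4/3 ≈ 16.000 μg/mL.
Steady-state trough Cmin,ss = Cmax,ss·f ≈ 16.000 × 0.25 ≈ 4.000 μg/mL.
Trough 4.0 μg/mL vs MEC 2 μg/mL: adequate.

4.0 μg/mL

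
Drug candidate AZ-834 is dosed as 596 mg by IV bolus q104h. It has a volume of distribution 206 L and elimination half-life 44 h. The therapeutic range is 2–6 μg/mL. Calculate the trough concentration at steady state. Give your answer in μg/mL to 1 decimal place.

0.7 μg/mL

Over one 104-h interval, 104/44 ≈ 2.3636 half-lives elapse, leaving f ≈ 0.1943 of each dose.
Accumulation ratio R = 1/(1 − f) ≈ 1/0.8057 ≈ 1.2412.
Each bolus raises the concentration by D/Vd = 596/206 ≈ 2.893 μg/mL.
Steady-state peak Cmax,ss = C₀·R ≈ 2.893 × 1.2412 ≈ 3.591 μg/mL.
Steady-state trough Cmin,ss = Cmax,ss·f ≈ 3.591 × 0.1943 ≈ 0.698 μg/mL.
Trough 0.7 μg/mL vs MEC 2 μg/mL: subtherapeutic.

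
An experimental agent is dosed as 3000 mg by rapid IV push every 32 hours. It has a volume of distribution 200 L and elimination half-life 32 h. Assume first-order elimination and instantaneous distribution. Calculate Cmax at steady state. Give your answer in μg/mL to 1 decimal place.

The dosing interval is 1 half-life, so f = 2^(−1) = 0.5.
At steady state, R = 1/(1 − 0.5) = 2/1.
Single-dose peak C₀ = D/Vd = 3000/200 = 15 μg/mL.
Steady-state peak Cmax,ss = C₀·R = 15 × 2/1 ≈ 30.000 μg/mL.

30.0 μg/mL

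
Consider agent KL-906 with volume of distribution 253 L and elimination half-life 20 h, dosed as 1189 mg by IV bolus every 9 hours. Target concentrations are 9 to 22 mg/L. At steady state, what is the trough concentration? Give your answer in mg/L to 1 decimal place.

12.8 mg/L

Over one 9-h interval, 9/20 ≈ 0.45 half-lives elapse, leaving f ≈ 0.7320 of each dose.
Single-dose peak C₀ = D/Vd = 1189/253 ≈ 4.700 mg/L.
Steady-state trough Cmin,ss = C₀·f/(1−f) ≈ 4.700 × 0.7320/0.2680 ≈ 12.837 mg/L.
Trough 12.8 mg/L vs MEC 9 mg/L: adequate.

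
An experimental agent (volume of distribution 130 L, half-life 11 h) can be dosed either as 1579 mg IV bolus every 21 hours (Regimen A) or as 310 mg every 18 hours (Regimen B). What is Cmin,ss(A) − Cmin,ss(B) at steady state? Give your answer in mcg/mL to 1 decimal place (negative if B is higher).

Regimen A: f = (1/2)^(21/11) ≈ 0.2663; Cmin,ss = (1579/130)·f/(1−f) ≈ 4.409 mcg/mL.
Regimen B: f = (1/2)^(18/11) ≈ 0.3217; Cmin,ss = (310/130)·f/(1−f) ≈ 1.131 mcg/mL.
Difference ≈ 4.409 − 1.131 ≈ 3.278 mcg/mL.

3.3 mcg/mL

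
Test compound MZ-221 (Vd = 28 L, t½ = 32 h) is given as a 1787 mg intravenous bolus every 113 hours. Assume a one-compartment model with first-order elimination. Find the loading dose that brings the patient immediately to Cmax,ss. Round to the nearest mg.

1956 mg

f = (1/2)^(113/32) ≈ 0.086494; accumulation ratio R = 1/(1−f) ≈ 1.09468.
Loading dose to hit Cmax,ss on first dose: D_load = D_maint·R ≈ 1787 × 1.09468 ≈ 1956.19 mg.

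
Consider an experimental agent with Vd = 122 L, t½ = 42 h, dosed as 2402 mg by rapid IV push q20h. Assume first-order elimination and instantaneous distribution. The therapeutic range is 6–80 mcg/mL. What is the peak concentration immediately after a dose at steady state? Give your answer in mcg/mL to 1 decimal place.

k = ln2/t½ = ln2/42 ≈ 0.016504 h⁻¹; fraction remaining f = e^(−kτ) = e^(−0.016504×20) ≈ 0.7189.
At steady state, accumulation factor R = 1/(1 − e^(−kτ)) ≈ 3.5575.
Single-dose peak C₀ = D/Vd = 2402/122 ≈ 19.689 mcg/mL.
Steady-state peak Cmax,ss = C₀·R ≈ 19.689 × 3.5575 ≈ 70.044 mcg/mL.
Peak 70.0 mcg/mL vs MTC 80 mcg/mL: below toxic threshold.

70.0 mcg/mL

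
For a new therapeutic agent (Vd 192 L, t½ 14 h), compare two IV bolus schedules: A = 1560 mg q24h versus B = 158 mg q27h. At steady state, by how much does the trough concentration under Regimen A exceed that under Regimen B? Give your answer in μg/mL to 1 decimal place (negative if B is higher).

3.3 μg/mL

Regimen A: f = (1/2)^(24/14) ≈ 0.3048; Cmin,ss = (1560/192)·f/(1−f) ≈ 3.562 μg/mL.
Regimen B: f = (1/2)^(27/14) ≈ 0.2627; Cmin,ss = (158/192)·f/(1−f) ≈ 0.293 μg/mL.
Difference ≈ 3.562 − 0.293 ≈ 3.269 μg/mL.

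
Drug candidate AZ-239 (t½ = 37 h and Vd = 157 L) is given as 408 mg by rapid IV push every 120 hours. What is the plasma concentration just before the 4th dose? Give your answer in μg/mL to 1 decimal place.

f = (1/2)^(τ/t½) = (1/2)^(120/37) ≈ 0.1056.
C₀ = D/Vd = 408/157 ≈ 2.599 μg/mL.
Before the 4th dose, 3 doses have been given. Superposition: Cmin = C₀·(f + f² + … + f^3).
≈ 2.599 × (0.1056 + 0.0112 + 0.0012) ≈ 2.599 × 0.1180 ≈ 0.307 μg/mL.

0.3 μg/mL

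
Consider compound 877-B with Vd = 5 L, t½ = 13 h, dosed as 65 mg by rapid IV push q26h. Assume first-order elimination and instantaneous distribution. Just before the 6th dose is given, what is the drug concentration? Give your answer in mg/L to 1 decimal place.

4.3 mg/L

f = (1/2)^(τ/t½) = (1/2)^(26/13) ≈ 0.2500.
C₀ = D/Vd = 65/5 ≈ 13.000 mg/L.
Before the 6th dose, 5 doses have been given. Superposition: Cmin = C₀·(f + f² + … + f^5).
≈ 13.000 × (0.2500 + 0.0625 + 0.0156 + 0.0039 + 0.0010) ≈ 13.000 × 0.3330 ≈ 4.329 mg/L.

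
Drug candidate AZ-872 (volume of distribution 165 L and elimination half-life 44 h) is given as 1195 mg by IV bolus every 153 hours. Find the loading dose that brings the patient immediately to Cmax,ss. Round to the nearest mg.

1313 mg

f = (1/2)^(153/44) ≈ 0.089792; accumulation ratio R = 1/(1−f) ≈ 1.09865.
Loading dose to hit Cmax,ss on first dose: D_load = D_maint·R ≈ 1195 × 1.09865 ≈ 1312.89 mg.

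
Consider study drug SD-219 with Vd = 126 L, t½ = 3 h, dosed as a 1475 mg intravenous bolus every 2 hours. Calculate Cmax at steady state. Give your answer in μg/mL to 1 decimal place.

Over one 2-h interval, 2/3 ≈ 0.66667 half-lives elapse, leaving f ≈ 0.6300 of each dose.
Accumulation ratio R = 1/(1 − f) ≈ 1/0.3700 ≈ 2.7027.
Each bolus raises the concentration by D/Vd = 1475/126 ≈ 11.706 μg/mL.
Steady-state peak Cmax,ss = C₀·R ≈ 11.706 × 2.7027 ≈ 31.638 μg/mL.

31.6 μg/mL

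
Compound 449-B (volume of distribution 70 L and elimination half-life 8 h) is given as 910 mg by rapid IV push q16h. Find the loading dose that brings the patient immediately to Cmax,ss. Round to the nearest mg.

1213 mg

f = (1/2)^(16/8) ≈ 0.250000; accumulation ratio R = 1/(1−f) ≈ 1.33333.
Loading dose to hit Cmax,ss on first dose: D_load = D_maint·R ≈ 910 × 1.33333 ≈ 1213.33 mg.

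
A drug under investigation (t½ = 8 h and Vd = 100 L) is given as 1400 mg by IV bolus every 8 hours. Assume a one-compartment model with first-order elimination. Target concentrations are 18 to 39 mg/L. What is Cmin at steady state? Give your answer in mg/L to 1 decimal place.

14.0 mg/L

τ = 8 h = 1 half-life, so f = (1/2)^1 = 0.5.
Accumulation ratio R = 1/(1 − f) = 1/0.5 = 2/1.
Single-dose peak C₀ = D/Vd = 1400/100 = 14 mg/L.
Steady-state peak Cmax,ss = C₀·R = 14 × 2/1 ≈ 28.000 mg/L.
Steady-state trough Cmin,ss = Cmax,ss·f ≈ 28.000 × 0.5 ≈ 14.000 mg/L.
Trough 14.0 mg/L vs MEC 18 mg/L: subtherapeutic.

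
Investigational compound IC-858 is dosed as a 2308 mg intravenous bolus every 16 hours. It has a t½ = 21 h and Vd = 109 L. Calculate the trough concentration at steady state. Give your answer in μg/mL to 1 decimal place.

τ/t½ = 16/21 ≈ 0.7619, so fraction remaining f = (1/2)^(16/21) ≈ 0.5897.
Accumulation ratio R = 1/(1 − f) ≈ 1/0.4103 ≈ 2.4372.
Each bolus raises the concentration by D/Vd = 2308/109 ≈ 21.174 μg/mL.
Steady-state peak Cmax,ss = C₀·R ≈ 21.174 × 2.4372 ≈ 51.605 μg/mL.
Steady-state trough Cmin,ss = Cmax,ss·f ≈ 51.605 × 0.5897 ≈ 30.431 μg/mL.

30.4 μg/mL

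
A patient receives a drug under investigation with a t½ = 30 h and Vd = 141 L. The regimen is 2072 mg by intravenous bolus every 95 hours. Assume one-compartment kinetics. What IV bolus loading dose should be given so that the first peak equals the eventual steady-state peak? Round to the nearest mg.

2332 mg

f = (1/2)^(95/30) ≈ 0.111362; accumulation ratio R = 1/(1−f) ≈ 1.12532.
Loading dose to hit Cmax,ss on first dose: D_load = D_maint·R ≈ 2072 × 1.12532 ≈ 2331.66 mg.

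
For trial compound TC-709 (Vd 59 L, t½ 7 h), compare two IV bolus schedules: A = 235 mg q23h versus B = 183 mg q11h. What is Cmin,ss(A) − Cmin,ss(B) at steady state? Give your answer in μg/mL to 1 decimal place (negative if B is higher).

Regimen A: f = (1/2)^(23/7) ≈ 0.1025; Cmin,ss = (235/59)·f/(1−f) ≈ 0.455 μg/mL.
Regimen B: f = (1/2)^(11/7) ≈ 0.3365; Cmin,ss = (183/59)·f/(1−f) ≈ 1.573 μg/mL.
Difference ≈ 0.455 − 1.573 ≈ -1.118 μg/mL.

-1.1 μg/mL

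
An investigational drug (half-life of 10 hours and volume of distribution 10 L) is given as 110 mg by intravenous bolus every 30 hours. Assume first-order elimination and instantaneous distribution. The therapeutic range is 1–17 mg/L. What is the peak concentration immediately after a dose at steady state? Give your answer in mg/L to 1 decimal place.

τ = 30 h = 3 half-lives, so f = (1/2)^3 = 0.125.
Accumulation ratio R = 1/(1 − f) = 1/0.875 = 8/7.
Single-dose peak C₀ = D/Vd = 110/10 = 11 mg/L.
Steady-state peak Cmax,ss = C₀·R = 11 × 8/7 ≈ 12.571 mg/L.
Peak 12.6 mg/L vs MTC 17 mg/L: below toxic threshold.

12.6 mg/L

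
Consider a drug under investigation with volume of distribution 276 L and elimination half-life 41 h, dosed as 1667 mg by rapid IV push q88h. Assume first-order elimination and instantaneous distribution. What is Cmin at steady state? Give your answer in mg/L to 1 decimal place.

1.8 mg/L

Over one 88-h interval, 88/41 ≈ 2.1463 half-lives elapse, leaving f ≈ 0.2259 of each dose.
At steady state, accumulation factor R = 1/(1 − e^(−kτ)) ≈ 1.2918.
Single-dose peak C₀ = D/Vd = 1667/276 ≈ 6.040 mg/L.
Cmax,ss = C₀/(1 − f) ≈ 6.040/0.7741 ≈ 7.803 mg/L.
One interval later, Cmin,ss = Cmax,ss·e^(−kτ) ≈ 7.803 × 0.2259 ≈ 1.763 mg/L.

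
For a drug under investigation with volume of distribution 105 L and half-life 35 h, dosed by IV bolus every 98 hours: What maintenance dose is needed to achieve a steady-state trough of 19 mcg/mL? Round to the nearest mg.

τ/t½ = 98/35 ≈ 2.8, so f = (1/2)^(98/35) ≈ 0.143587.
Cmin,ss = (D/Vd)·f/(1−f), so D = Cmin,ss·Vd·(1−f)/f.
D = 19 × 105 × (1−f)/f ≈ 19 × 105 × 5.96442 ≈ 11899.02 mg.

11899 mg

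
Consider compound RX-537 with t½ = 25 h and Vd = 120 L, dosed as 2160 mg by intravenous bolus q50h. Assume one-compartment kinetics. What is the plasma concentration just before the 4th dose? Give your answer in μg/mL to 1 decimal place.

5.9 μg/mL

f = (1/2)^(τ/t½) = (1/2)^(50/25) ≈ 0.2500.
C₀ = D/Vd = 2160/120 ≈ 18.000 μg/mL.
Before the 4th dose, 3 doses have been given. Superposition: Cmin = C₀·(f + f² + … + f^3).
≈ 18.000 × (0.2500 + 0.0625 + 0.0156) ≈ 18.000 × 0.3281 ≈ 5.906 μg/mL.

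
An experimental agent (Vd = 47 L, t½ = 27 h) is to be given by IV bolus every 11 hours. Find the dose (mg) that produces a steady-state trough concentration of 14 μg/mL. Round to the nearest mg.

215 mg

τ/t½ = 11/27 ≈ 0.40741, so f = (1/2)^(11/27) ≈ 0.753977.
Cmin,ss = (D/Vd)·f/(1−f), so D = Cmin,ss·Vd·(1−f)/f.
D = 14 × 47 × (1−f)/f ≈ 14 × 47 × 0.32630 ≈ 214.71 mg.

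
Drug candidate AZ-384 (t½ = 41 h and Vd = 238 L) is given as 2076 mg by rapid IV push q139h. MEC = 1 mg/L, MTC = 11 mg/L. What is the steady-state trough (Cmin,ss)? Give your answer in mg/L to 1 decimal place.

τ/t½ = 139/41 ≈ 3.3902, so fraction remaining f = (1/2)^(139/41) ≈ 0.0954.
Single-dose peak C₀ = D/Vd = 2076/238 ≈ 8.723 mg/L.
Steady-state trough Cmin,ss = C₀·f/(1−f) ≈ 8.723 × 0.0954/0.9046 ≈ 0.920 mg/L.
Trough 0.9 mg/L vs MEC 1 mg/L: subtherapeutic.

0.9 mg/L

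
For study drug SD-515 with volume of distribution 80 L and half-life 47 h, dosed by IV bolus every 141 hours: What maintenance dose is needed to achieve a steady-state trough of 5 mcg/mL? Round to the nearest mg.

τ/t½ = 141/47 ≈ 3, so f = (1/2)^(141/47) ≈ 0.125000.
Cmin,ss = (D/Vd)·f/(1−f), so D = Cmin,ss·Vd·(1−f)/f.
D = 5 × 80 × (1−f)/f ≈ 5 × 80 × 7.00000 ≈ 2800.00 mg.

2800 mg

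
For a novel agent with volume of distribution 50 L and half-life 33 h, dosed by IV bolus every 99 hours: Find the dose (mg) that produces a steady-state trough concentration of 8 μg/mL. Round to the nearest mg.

2800 mg

τ/t½ = 99/33 ≈ 3, so f = (1/2)^(99/33) ≈ 0.125000.
Cmin,ss = (D/Vd)·f/(1−f), so D = Cmin,ss·Vd·(1−f)/f.
D = 8 × 50 × (1−f)/f ≈ 8 × 50 × 7.00000 ≈ 2800.00 mg.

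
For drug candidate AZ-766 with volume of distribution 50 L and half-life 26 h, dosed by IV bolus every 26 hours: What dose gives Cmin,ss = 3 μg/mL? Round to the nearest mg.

150 mg

τ/t½ = 26/26 ≈ 1, so f = (1/2)^(26/26) ≈ 0.500000.
Cmin,ss = (D/Vd)·f/(1−f), so D = Cmin,ss·Vd·(1−f)/f.
D = 3 × 50 × (1−f)/f ≈ 3 × 50 × 1.00000 ≈ 150.00 mg.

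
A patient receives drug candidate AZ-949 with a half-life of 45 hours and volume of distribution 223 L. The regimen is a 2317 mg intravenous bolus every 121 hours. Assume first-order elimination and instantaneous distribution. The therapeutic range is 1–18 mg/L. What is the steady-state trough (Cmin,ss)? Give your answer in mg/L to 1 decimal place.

k = ln2/t½ = ln2/45 ≈ 0.015403 h⁻¹; fraction remaining f = e^(−kτ) = e^(−0.015403×121) ≈ 0.1551.
At steady state, accumulation factor R = 1/(1 − e^(−kτ)) ≈ 1.1836.
Single-dose peak C₀ = D/Vd = 2317/223 ≈ 10.390 mg/L.
Cmax,ss = C₀/(1 − f) ≈ 10.390/0.8449 ≈ 12.297 mg/L.
One interval later, Cmin,ss = Cmax,ss·e^(−kτ) ≈ 12.297 × 0.1551 ≈ 1.907 mg/L.
Trough 1.9 mg/L vs MEC 1 mg/L: adequate.

1.9 mg/L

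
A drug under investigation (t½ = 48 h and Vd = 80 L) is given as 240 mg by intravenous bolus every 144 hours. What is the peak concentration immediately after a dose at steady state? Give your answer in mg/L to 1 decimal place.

3.4 mg/L

τ = 144 h = 3 half-lives, so f = (1/2)^3 = 0.125.
At steady state, R = 1/(1 − 0.125) = 8/7.
Single-dose peak C₀ = D/Vd = 240/80 = 3 mg/L.
Steady-state peak Cmax,ss = C₀·R = 3 × 8/7 ≈ 3.429 mg/L.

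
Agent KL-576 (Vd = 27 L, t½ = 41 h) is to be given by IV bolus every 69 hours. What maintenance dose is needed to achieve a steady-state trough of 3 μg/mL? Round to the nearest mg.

179 mg

τ/t½ = 69/41 ≈ 1.6829, so f = (1/2)^(69/41) ≈ 0.311450.
Cmin,ss = (D/Vd)·f/(1−f), so D = Cmin,ss·Vd·(1−f)/f.
D = 3 × 27 × (1−f)/f ≈ 3 × 27 × 2.21079 ≈ 179.07 mg.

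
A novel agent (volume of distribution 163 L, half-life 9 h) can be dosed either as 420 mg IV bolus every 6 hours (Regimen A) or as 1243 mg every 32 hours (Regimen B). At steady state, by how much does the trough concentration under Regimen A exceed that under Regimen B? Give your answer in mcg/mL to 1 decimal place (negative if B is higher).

Regimen A: f = (1/2)^(6/9) ≈ 0.6300; Cmin,ss = (420/163)·f/(1−f) ≈ 4.387 mcg/mL.
Regimen B: f = (1/2)^(32/9) ≈ 0.0850; Cmin,ss = (1243/163)·f/(1−f) ≈ 0.708 mcg/mL.
Difference ≈ 4.387 − 0.708 ≈ 3.679 mcg/mL.

3.7 mcg/mL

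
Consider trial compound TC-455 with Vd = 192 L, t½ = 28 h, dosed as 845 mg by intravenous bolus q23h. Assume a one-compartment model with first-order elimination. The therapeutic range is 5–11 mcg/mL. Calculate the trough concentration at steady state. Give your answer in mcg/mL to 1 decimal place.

5.7 mcg/mL

τ/t½ = 23/28 ≈ 0.82143, so fraction remaining f = (1/2)^(23/28) ≈ 0.5659.
Single-dose peak C₀ = D/Vd = 845/192 ≈ 4.401 mcg/mL.
Steady-state trough Cmin,ss = C₀·f/(1−f) ≈ 4.401 × 0.5659/0.4341 ≈ 5.737 mcg/mL.
Trough 5.7 mcg/mL vs MEC 5 mcg/mL: adequate.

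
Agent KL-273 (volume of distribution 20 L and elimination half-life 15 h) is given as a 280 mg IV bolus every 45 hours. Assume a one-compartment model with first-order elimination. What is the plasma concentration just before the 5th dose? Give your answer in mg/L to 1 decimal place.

2.0 mg/L

f = (1/2)^(τ/t½) = (1/2)^(45/15) ≈ 0.1250.
C₀ = D/Vd = 280/20 ≈ 14.000 mg/L.
Before the 5th dose, 4 doses have been given. Superposition: Cmin = C₀·(f + f² + … + f^4).
≈ 14.000 × (0.1250 + 0.0156 + 0.0020 + 0.0002) ≈ 14.000 × 0.1428 ≈ 1.999 mg/L.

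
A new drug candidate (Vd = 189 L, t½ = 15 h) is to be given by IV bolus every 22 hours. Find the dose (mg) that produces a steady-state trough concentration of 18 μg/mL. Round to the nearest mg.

τ/t½ = 22/15 ≈ 1.4667, so f = (1/2)^(22/15) ≈ 0.361817.
Cmin,ss = (D/Vd)·f/(1−f), so D = Cmin,ss·Vd·(1−f)/f.
D = 18 × 189 × (1−f)/f ≈ 18 × 189 × 1.76383 ≈ 6000.55 mg.

6001 mg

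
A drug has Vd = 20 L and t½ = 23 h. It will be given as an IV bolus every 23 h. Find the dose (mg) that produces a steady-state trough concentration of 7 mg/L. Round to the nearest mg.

140 mg

τ/t½ = 23/23 ≈ 1, so f = (1/2)^(23/23) ≈ 0.500000.
Cmin,ss = (D/Vd)·f/(1−f), so D = Cmin,ss·Vd·(1−f)/f.
D = 7 × 20 × (1−f)/f ≈ 7 × 20 × 1.00000 ≈ 140.00 mg.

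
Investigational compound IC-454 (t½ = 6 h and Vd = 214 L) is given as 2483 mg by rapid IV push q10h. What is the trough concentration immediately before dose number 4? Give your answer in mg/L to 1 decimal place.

f = (1/2)^(τ/t½) = (1/2)^(10/6) ≈ 0.3150.
C₀ = D/Vd = 2483/214 ≈ 11.603 mg/L.
Before the 4th dose, 3 doses have been given. Superposition: Cmin = C₀·(f + f² + … + f^3).
≈ 11.603 × (0.3150 + 0.0992 + 0.0313) ≈ 11.603 × 0.4455 ≈ 5.169 mg/L.

5.2 mg/L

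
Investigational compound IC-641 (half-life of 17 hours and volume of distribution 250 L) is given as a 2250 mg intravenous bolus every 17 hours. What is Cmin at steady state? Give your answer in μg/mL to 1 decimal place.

The dosing interval is 1 half-life, so f = 2^(−1) = 0.5.
At steady state, R = 1/(1 − 0.5) = 2/1.
Single-dose peak C₀ = D/Vd = 2250/250 = 9 μg/mL.
Steady-state peak Cmax,ss = C₀·R = 9 × 2/1 ≈ 18.000 μg/mL.
Steady-state trough Cmin,ss = Cmax,ss·f ≈ 18.000 × 0.5 ≈ 9.000 μg/mL.

9.0 μg/mL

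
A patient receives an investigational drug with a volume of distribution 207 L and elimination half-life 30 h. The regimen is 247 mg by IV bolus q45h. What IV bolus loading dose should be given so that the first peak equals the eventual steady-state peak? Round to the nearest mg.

f = (1/2)^(45/30) ≈ 0.353553; accumulation ratio R = 1/(1−f) ≈ 1.54692.
Loading dose to hit Cmax,ss on first dose: D_load = D_maint·R ≈ 247 × 1.54692 ≈ 382.09 mg.

382 mg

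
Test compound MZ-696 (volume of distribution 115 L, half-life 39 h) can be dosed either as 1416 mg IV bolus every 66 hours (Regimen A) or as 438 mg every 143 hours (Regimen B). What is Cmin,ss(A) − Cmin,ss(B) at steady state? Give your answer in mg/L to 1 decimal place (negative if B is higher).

5.2 mg/L

Regimen A: f = (1/2)^(66/39) ≈ 0.3094; Cmin,ss = (1416/115)·f/(1−f) ≈ 5.516 mg/L.
Regimen B: f = (1/2)^(143/39) ≈ 0.0787; Cmin,ss = (438/115)·f/(1−f) ≈ 0.325 mg/L.
Difference ≈ 5.516 − 0.325 ≈ 5.191 mg/L.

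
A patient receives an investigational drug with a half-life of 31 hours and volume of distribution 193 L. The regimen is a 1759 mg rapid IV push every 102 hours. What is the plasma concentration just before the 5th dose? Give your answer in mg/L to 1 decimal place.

1.0 mg/L

f = (1/2)^(τ/t½) = (1/2)^(102/31) ≈ 0.1022.
C₀ = D/Vd = 1759/193 ≈ 9.114 mg/L.
Before the 5th dose, 4 doses have been given. Superposition: Cmin = C₀·(f + f² + … + f^4).
≈ 9.114 × (0.1022 + 0.0104 + 0.0011 + 0.0001) ≈ 9.114 × 0.1138 ≈ 1.037 mg/L.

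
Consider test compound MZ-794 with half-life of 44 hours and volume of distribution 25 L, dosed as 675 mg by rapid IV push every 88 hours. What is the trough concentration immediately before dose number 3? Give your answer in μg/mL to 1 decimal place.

8.4 μg/mL

f = (1/2)^(τ/t½) = (1/2)^(88/44) ≈ 0.2500.
C₀ = D/Vd = 675/25 ≈ 27.000 μg/mL.
Before the 3rd dose, 2 doses have been given. Superposition: Cmin = C₀·(f + f²).
≈ 27.000 × (0.2500 + 0.0625) ≈ 27.000 × 0.3125 ≈ 8.438 μg/mL.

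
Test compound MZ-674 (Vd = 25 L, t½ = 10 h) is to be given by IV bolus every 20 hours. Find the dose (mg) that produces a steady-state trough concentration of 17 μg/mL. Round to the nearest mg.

1275 mg

τ/t½ = 20/10 ≈ 2, so f = (1/2)^(20/10) ≈ 0.250000.
Cmin,ss = (D/Vd)·f/(1−f), so D = Cmin,ss·Vd·(1−f)/f.
D = 17 × 25 × (1−f)/f ≈ 17 × 25 × 3.00000 ≈ 1275.00 mg.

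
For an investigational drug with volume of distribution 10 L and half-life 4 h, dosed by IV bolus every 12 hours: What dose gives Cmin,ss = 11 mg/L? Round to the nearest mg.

770 mg

τ/t½ = 12/4 ≈ 3, so f = (1/2)^(12/4) ≈ 0.125000.
Cmin,ss = (D/Vd)·f/(1−f), so D = Cmin,ss·Vd·(1−f)/f.
D = 11 × 10 × (1−f)/f ≈ 11 × 10 × 7.00000 ≈ 770.00 mg.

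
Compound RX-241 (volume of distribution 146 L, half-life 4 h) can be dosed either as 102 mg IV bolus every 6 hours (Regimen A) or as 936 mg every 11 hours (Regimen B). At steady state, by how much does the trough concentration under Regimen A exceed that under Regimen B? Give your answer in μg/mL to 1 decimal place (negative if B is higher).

-0.7 μg/mL

Regimen A: f = (1/2)^(6/4) ≈ 0.3536; Cmin,ss = (102/146)·f/(1−f) ≈ 0.382 μg/mL.
Regimen B: f = (1/2)^(11/4) ≈ 0.1487; Cmin,ss = (936/146)·f/(1−f) ≈ 1.120 μg/mL.
Difference ≈ 0.382 − 1.120 ≈ -0.738 μg/mL.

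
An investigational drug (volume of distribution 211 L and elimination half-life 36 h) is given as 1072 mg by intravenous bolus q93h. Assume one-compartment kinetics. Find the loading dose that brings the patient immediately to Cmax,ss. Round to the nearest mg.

f = (1/2)^(93/36) ≈ 0.166855; accumulation ratio R = 1/(1−f) ≈ 1.20027.
Loading dose to hit Cmax,ss on first dose: D_load = D_maint·R ≈ 1072 × 1.20027 ≈ 1286.69 mg.

1287 mg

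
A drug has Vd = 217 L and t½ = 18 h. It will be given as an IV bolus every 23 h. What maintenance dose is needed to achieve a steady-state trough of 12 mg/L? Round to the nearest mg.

τ/t½ = 23/18 ≈ 1.2778, so f = (1/2)^(23/18) ≈ 0.412430.
Cmin,ss = (D/Vd)·f/(1−f), so D = Cmin,ss·Vd·(1−f)/f.
D = 12 × 217 × (1−f)/f ≈ 12 × 217 × 1.42465 ≈ 3709.79 mg.

3710 mg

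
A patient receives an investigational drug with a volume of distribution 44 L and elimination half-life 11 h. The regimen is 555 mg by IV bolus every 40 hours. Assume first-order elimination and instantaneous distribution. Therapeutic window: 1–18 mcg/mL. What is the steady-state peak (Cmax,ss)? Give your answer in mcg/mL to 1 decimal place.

k = ln2/t½ = ln2/11 ≈ 0.063013 h⁻¹; fraction remaining f = e^(−kτ) = e^(−0.063013×40) ≈ 0.0804.
Accumulation ratio R = 1/(1 − f) ≈ 1/0.9196 ≈ 1.0874.
Single-dose peak C₀ = D/Vd = 555/44 ≈ 12.614 mcg/mL.
Steady-state peak Cmax,ss = C₀·R ≈ 12.614 × 1.0874 ≈ 13.716 mcg/mL.
Peak 13.7 mcg/mL vs MTC 18 mcg/mL: below toxic threshold.

13.7 mcg/mL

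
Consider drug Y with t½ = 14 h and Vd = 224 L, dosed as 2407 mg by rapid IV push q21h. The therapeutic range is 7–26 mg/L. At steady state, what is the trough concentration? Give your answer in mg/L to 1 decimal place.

5.9 mg/L

Over one 21-h interval, 21/14 ≈ 1.5 half-lives elapse, leaving f ≈ 0.3536 of each dose.
Accumulation ratio R = 1/(1 − f) ≈ 1/0.6464 ≈ 1.5470.
Each bolus raises the concentration by D/Vd = 2407/224 ≈ 10.746 mg/L.
Steady-state peak Cmax,ss = C₀·R ≈ 10.746 × 1.5470 ≈ 16.624 mg/L.
One interval later, Cmin,ss = Cmax,ss·e^(−kτ) ≈ 16.624 × 0.3536 ≈ 5.878 mg/L.
Trough 5.9 mg/L vs MEC 7 mg/L: subtherapeutic.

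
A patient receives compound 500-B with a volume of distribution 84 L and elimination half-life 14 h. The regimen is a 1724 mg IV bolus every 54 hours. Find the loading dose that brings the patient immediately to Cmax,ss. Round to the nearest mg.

f = (1/2)^(54/14) ≈ 0.069006; accumulation ratio R = 1/(1−f) ≈ 1.07412.
Loading dose to hit Cmax,ss on first dose: D_load = D_maint·R ≈ 1724 × 1.07412 ≈ 1851.78 mg.

1852 mg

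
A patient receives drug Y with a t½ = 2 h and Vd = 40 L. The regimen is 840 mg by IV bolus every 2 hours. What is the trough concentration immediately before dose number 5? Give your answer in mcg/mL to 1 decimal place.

19.7 mcg/mL

f = (1/2)^(τ/t½) = (1/2)^(2/2) ≈ 0.5000.
C₀ = D/Vd = 840/40 ≈ 21.000 mcg/mL.
Before the 5th dose, 4 doses have been given. Superposition: Cmin = C₀·(f + f² + … + f^4).
≈ 21.000 × (0.5000 + 0.2500 + 0.1250 + 0.0625) ≈ 21.000 × 0.9375 ≈ 19.688 mcg/mL.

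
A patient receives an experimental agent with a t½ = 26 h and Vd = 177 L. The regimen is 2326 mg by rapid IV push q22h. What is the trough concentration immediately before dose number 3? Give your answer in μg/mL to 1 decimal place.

f = (1/2)^(τ/t½) = (1/2)^(22/26) ≈ 0.5563.
C₀ = D/Vd = 2326/177 ≈ 13.141 μg/mL.
Before the 3rd dose, 2 doses have been given. Superposition: Cmin = C₀·(f + f²).
≈ 13.141 × (0.5563 + 0.3095) ≈ 13.141 × 0.8658 ≈ 11.377 μg/mL.

11.4 μg/mL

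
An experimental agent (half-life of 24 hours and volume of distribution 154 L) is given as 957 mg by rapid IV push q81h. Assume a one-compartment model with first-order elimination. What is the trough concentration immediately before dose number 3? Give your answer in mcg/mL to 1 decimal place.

0.7 mcg/mL

f = (1/2)^(τ/t½) = (1/2)^(81/24) ≈ 0.0964.
C₀ = D/Vd = 957/154 ≈ 6.214 mcg/mL.
Before the 3rd dose, 2 doses have been given. Superposition: Cmin = C₀·(f + f²).
≈ 6.214 × (0.0964 + 0.0093) ≈ 6.214 × 0.1057 ≈ 0.657 mcg/mL.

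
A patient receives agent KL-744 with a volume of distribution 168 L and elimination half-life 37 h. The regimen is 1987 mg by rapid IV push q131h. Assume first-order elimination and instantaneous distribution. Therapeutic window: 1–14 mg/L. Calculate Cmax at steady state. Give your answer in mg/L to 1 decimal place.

12.9 mg/L

Over one 131-h interval, 131/37 ≈ 3.5405 half-lives elapse, leaving f ≈ 0.0859 of each dose.
Accumulation ratio R = 1/(1 − f) ≈ 1/0.9141 ≈ 1.0940.
Single-dose peak C₀ = D/Vd = 1987/168 ≈ 11.827 mg/L.
Steady-state peak Cmax,ss = C₀·R ≈ 11.827 × 1.0940 ≈ 12.939 mg/L.
Peak 12.9 mg/L vs MTC 14 mg/L: below toxic threshold.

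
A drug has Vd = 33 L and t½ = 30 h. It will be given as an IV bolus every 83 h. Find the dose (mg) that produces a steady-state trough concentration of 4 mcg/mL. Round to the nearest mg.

766 mg

τ/t½ = 83/30 ≈ 2.7667, so f = (1/2)^(83/30) ≈ 0.146943.
Cmin,ss = (D/Vd)·f/(1−f), so D = Cmin,ss·Vd·(1−f)/f.
D = 4 × 33 × (1−f)/f ≈ 4 × 33 × 5.80536 ≈ 766.31 mg.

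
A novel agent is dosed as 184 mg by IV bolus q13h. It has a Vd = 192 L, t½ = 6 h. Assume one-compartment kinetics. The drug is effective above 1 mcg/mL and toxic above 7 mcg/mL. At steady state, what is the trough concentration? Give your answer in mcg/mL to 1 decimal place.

k = ln2/t½ = ln2/6 ≈ 0.115525 h⁻¹; fraction remaining f = e^(−kτ) = e^(−0.115525×13) ≈ 0.2227.
Accumulation ratio R = 1/(1 − f) ≈ 1/0.7773 ≈ 1.2865.
Single-dose peak C₀ = D/Vd = 184/192 ≈ 0.958 mcg/mL.
Steady-state peak Cmax,ss = C₀·R ≈ 0.958 × 1.2865 ≈ 1.232 mcg/mL.
One interval later, Cmin,ss = Cmax,ss·e^(−kτ) ≈ 1.232 × 0.2227 ≈ 0.274 mcg/mL.
Trough 0.3 mcg/mL vs MEC 1 mcg/mL: subtherapeutic.

0.3 mcg/mL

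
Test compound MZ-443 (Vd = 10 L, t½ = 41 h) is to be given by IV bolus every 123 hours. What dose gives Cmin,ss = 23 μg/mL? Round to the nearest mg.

1610 mg

τ/t½ = 123/41 ≈ 3, so f = (1/2)^(123/41) ≈ 0.125000.
Cmin,ss = (D/Vd)·f/(1−f), so D = Cmin,ss·Vd·(1−f)/f.
D = 23 × 10 × (1−f)/f ≈ 23 × 10 × 7.00000 ≈ 1610.00 mg.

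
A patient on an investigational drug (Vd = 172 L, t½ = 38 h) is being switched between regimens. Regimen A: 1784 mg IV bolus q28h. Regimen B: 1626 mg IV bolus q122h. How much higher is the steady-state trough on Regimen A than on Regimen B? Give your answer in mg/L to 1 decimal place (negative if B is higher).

Regimen A: f = (1/2)^(28/38) ≈ 0.6001; Cmin,ss = (1784/172)·f/(1−f) ≈ 15.565 mg/L.
Regimen B: f = (1/2)^(122/38) ≈ 0.1080; Cmin,ss = (1626/172)·f/(1−f) ≈ 1.145 mg/L.
Difference ≈ 15.565 − 1.145 ≈ 14.420 mg/L.

14.4 mg/L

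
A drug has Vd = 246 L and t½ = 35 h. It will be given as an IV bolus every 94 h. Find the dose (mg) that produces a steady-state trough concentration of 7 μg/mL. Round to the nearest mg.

9357 mg

τ/t½ = 94/35 ≈ 2.6857, so f = (1/2)^(94/35) ≈ 0.155424.
Cmin,ss = (D/Vd)·f/(1−f), so D = Cmin,ss·Vd·(1−f)/f.
D = 7 × 246 × (1−f)/f ≈ 7 × 246 × 5.43401 ≈ 9357.37 mg.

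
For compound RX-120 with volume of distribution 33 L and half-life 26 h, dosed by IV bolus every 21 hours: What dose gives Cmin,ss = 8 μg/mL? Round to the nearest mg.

198 mg

τ/t½ = 21/26 ≈ 0.80769, so f = (1/2)^(21/26) ≈ 0.571295.
Cmin,ss = (D/Vd)·f/(1−f), so D = Cmin,ss·Vd·(1−f)/f.
D = 8 × 33 × (1−f)/f ≈ 8 × 33 × 0.75041 ≈ 198.11 mg.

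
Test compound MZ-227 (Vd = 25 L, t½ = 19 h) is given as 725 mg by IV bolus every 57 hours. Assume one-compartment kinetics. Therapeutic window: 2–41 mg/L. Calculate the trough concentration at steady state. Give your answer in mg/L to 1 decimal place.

4.1 mg/L

τ = 57 h = 3 half-lives, so f = (1/2)^3 = 0.125.
Accumulation ratio R = 1/(1 − f) = 1/0.875 = 8/7.
Single-dose peak C₀ = D/Vd = 725/25 = 29 mg/L.
Steady-state peak Cmax,ss = C₀·R = 29 × 8/7 ≈ 33.143 mg/L.
Steady-state trough Cmin,ss = Cmax,ss·f ≈ 33.143 × 0.125 ≈ 4.143 mg/L.
Trough 4.1 mg/L vs MEC 2 mg/L: adequate.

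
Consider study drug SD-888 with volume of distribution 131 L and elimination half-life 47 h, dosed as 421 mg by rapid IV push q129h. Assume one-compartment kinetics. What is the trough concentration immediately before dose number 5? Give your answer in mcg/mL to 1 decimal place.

f = (1/2)^(τ/t½) = (1/2)^(129/47) ≈ 0.1492.
C₀ = D/Vd = 421/131 ≈ 3.214 mcg/mL.
Before the 5th dose, 4 doses have been given. Superposition: Cmin = C₀·(f + f² + … + f^4).
≈ 3.214 × (0.1492 + 0.0223 + 0.0033 + 0.0005) ≈ 3.214 × 0.1753 ≈ 0.563 mcg/mL.

0.6 mcg/mL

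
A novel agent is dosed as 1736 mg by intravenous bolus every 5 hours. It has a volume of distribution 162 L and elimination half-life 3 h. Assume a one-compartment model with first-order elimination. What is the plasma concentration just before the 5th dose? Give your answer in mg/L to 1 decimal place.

4.9 mg/L

f = (1/2)^(τ/t½) = (1/2)^(5/3) ≈ 0.3150.
C₀ = D/Vd = 1736/162 ≈ 10.716 mg/L.
Before the 5th dose, 4 doses have been given. Superposition: Cmin = C₀·(f + f² + … + f^4).
≈ 10.716 × (0.3150 + 0.0992 + 0.0313 + 0.0098) ≈ 10.716 × 0.4553 ≈ 4.879 mg/L.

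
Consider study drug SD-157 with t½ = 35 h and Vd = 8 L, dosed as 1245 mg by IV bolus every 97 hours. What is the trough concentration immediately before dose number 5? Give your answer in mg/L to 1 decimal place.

f = (1/2)^(τ/t½) = (1/2)^(97/35) ≈ 0.1465.
C₀ = D/Vd = 1245/8 ≈ 155.625 mg/L.
Before the 5th dose, 4 doses have been given. Superposition: Cmin = C₀·(f + f² + … + f^4).
≈ 155.625 × (0.1465 + 0.0215 + 0.0031 + 0.0005) ≈ 155.625 × 0.1716 ≈ 26.705 mg/L.

26.7 mg/L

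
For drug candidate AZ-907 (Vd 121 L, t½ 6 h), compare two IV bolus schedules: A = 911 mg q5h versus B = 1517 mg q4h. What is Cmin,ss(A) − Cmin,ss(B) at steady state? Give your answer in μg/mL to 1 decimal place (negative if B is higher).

Regimen A: f = (1/2)^(5/6) ≈ 0.5612; Cmin,ss = (911/121)·f/(1−f) ≈ 9.629 μg/mL.
Regimen B: f = (1/2)^(4/6) ≈ 0.6300; Cmin,ss = (1517/121)·f/(1−f) ≈ 21.347 μg/mL.
Difference ≈ 9.629 − 21.347 ≈ -11.718 μg/mL.

-11.7 μg/mL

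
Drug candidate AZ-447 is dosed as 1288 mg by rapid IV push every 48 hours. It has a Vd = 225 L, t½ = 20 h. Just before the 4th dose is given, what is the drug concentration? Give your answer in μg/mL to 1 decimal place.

f = (1/2)^(τ/t½) = (1/2)^(48/20) ≈ 0.1895.
C₀ = D/Vd = 1288/225 ≈ 5.724 μg/mL.
Before the 4th dose, 3 doses have been given. Superposition: Cmin = C₀·(f + f² + … + f^3).
≈ 5.724 × (0.1895 + 0.0359 + 0.0068) ≈ 5.724 × 0.2322 ≈ 1.329 μg/mL.

1.3 μg/mL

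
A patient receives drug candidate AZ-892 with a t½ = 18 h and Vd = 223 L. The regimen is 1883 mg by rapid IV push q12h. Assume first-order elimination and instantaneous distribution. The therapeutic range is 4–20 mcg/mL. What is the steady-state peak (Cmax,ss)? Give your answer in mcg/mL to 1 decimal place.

22.8 mcg/mL

τ/t½ = 12/18 ≈ 0.66667, so fraction remaining f = (1/2)^(12/18) ≈ 0.6300.
Accumulation ratio R = 1/(1 − f) ≈ 1/0.3700 ≈ 2.7027.
Single-dose peak C₀ = D/Vd = 1883/223 ≈ 8.444 mcg/mL.
Steady-state peak Cmax,ss = C₀·R ≈ 8.444 × 2.7027 ≈ 22.822 mcg/mL.
Peak 22.8 mcg/mL vs MTC 20 mcg/mL: exceeds toxic threshold.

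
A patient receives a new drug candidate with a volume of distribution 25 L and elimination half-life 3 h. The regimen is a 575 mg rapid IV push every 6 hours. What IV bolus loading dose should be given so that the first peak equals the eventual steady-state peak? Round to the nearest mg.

f = (1/2)^(6/3) ≈ 0.250000; accumulation ratio R = 1/(1−f) ≈ 1.33333.
Loading dose to hit Cmax,ss on first dose: D_load = D_maint·R ≈ 575 × 1.33333 ≈ 766.66 mg.

767 mg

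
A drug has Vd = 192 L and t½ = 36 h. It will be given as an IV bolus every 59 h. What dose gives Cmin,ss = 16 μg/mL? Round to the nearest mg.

τ/t½ = 59/36 ≈ 1.6389, so f = (1/2)^(59/36) ≈ 0.321104.
Cmin,ss = (D/Vd)·f/(1−f), so D = Cmin,ss·Vd·(1−f)/f.
D = 16 × 192 × (1−f)/f ≈ 16 × 192 × 2.11426 ≈ 6495.01 mg.

6495 mg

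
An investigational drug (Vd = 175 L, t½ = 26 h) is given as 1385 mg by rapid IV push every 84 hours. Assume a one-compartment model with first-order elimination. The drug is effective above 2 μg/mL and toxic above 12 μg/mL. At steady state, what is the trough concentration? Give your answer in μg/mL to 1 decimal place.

0.9 μg/mL

τ/t½ = 84/26 ≈ 3.2308, so fraction remaining f = (1/2)^(84/26) ≈ 0.1065.
Each bolus raises the concentration by D/Vd = 1385/175 ≈ 7.914 μg/mL.
Steady-state trough Cmin,ss = C₀·f/(1−f) ≈ 7.914 × 0.1065/0.8935 ≈ 0.943 μg/mL.
Trough 0.9 μg/mL vs MEC 2 μg/mL: subtherapeutic.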